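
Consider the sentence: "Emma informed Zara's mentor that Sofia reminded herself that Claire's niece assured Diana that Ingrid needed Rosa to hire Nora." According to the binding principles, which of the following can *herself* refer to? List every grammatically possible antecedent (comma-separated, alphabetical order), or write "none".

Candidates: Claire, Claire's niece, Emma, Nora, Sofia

Sofia

*herself* is a reflexive; Principle A requires it to be bound within its binding domain — the clause headed by 'reminded'.
— Claire: possessor inside the subject DP of the clause headed by 'assured'; does not c-command the reflexive — cannot bind it (Principle A).
— Claire's niece: subject of the clause headed by 'assured'; does not c-command the reflexive — cannot bind it (Principle A).
— Emma: subject of the matrix clause; c-commands the reflexive but lies outside its binding domain — cannot bind it (Principle A).
— Nora: object of the clause headed by 'hire'; does not c-command the reflexive — cannot bind it (Principle A).
— Sofia: subject of the clause headed by 'reminded'; c-commands the reflexive within its binding domain — allowed (Principle A).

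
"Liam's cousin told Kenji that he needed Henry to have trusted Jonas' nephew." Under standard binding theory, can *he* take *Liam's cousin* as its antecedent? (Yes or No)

*he* is a pronoun; Principle B requires it to be free in its binding domain — the clause headed by 'needed'.
— Liam's cousin: subject of the matrix clause; c-commands the pronoun but lies outside its binding domain — allowed.

Yes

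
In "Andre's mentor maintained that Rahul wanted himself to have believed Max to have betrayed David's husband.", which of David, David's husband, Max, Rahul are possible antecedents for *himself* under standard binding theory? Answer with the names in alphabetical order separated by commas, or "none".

Rahul

*himself* is a reflexive; Principle A requires it to be bound within its binding domain — the clause headed by 'wanted'.
— David: possessor inside the object DP of the clause headed by 'betrayed'; does not c-command the reflexive — cannot bind it (Principle A).
— David's husband: object of the clause headed by 'betrayed'; does not c-command the reflexive — cannot bind it (Principle A).
— Max: subject of the clause headed by 'betrayed'; does not c-command the reflexive — cannot bind it (Principle A).
— Rahul: subject of the clause headed by 'wanted'; c-commands the reflexive within its binding domain — allowed (Principle A).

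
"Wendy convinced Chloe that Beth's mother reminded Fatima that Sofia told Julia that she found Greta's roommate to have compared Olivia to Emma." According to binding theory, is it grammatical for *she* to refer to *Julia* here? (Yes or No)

*Julia* is an R-expression; Principle C requires it to be free (not bound by any c-commanding expression).
— she: subject of the clause headed by 'found'; the pronoun does not c-command the R-expression — coreference allowed.

Yes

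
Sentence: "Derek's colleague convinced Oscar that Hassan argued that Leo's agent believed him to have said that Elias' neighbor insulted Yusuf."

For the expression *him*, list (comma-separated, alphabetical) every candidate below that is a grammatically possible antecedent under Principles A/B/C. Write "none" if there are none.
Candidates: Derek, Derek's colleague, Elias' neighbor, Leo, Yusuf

*him* is a pronoun; Principle B requires it to be free in its binding domain — the clause headed by 'believed'.
— Derek: possessor inside the subject DP of the matrix clause; does not c-command the pronoun — Principle B does not apply; allowed.
— Derek's colleague: subject of the matrix clause; c-commands the pronoun but lies outside its binding domain — allowed.
— Elias' neighbor: subject of the clause headed by 'insulted'; is c-commanded by the pronoun; coreference would bind this R-expression — blocked (Principle C).
— Leo: possessor inside the subject DP of the clause headed by 'believed'; does not c-command the pronoun — Principle B does not apply; allowed.
— Yusuf: object of the clause headed by 'insulted'; is c-commanded by the pronoun; coreference would bind this R-expression — blocked (Principle C).

Derek, Derek's colleague, Leo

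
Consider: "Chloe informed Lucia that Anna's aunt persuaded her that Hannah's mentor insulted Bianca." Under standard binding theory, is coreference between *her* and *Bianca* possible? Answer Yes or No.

*Bianca* is an R-expression; Principle C requires it to be free (not bound by any c-commanding expression).
— her: object of the clause headed by 'persuaded'; the pronoun c-commands the R-expression — coreference blocked (Principle C).

No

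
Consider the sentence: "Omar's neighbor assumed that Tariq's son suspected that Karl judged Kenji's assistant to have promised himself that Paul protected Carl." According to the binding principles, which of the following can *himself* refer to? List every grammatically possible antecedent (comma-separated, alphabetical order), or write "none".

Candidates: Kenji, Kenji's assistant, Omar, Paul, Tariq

*himself* is a reflexive; Principle A requires it to be bound within its binding domain — the clause headed by 'promised'.
— Kenji: possessor inside the subject DP of the clause headed by 'promised'; does not c-command the reflexive — cannot bind it (Principle A).
— Kenji's assistant: subject of the clause headed by 'promised'; c-commands the reflexive within its binding domain — allowed (Principle A).
— Omar: possessor inside the subject DP of the matrix clause; does not c-command the reflexive — cannot bind it (Principle A).
— Paul: subject of the clause headed by 'protected'; does not c-command the reflexive — cannot bind it (Principle A).
— Tariq: possessor inside the subject DP of the clause headed by 'suspected'; does not c-command the reflexive — cannot bind it (Principle A).

Kenji's assistant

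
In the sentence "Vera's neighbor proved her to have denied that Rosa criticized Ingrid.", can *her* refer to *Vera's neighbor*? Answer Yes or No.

*her* is a pronoun; Principle B requires it to be free in its binding domain — the matrix clause.
— Vera's neighbor: subject of the matrix clause; c-commands the pronoun within its binding domain — blocked (Principle B).

No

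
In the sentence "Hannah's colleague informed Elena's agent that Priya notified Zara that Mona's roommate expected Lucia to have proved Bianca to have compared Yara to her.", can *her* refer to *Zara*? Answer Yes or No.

Yes

*her* is a pronoun; Principle B requires it to be free in its binding domain — the clause headed by 'compared'.
— Zara: object of the clause headed by 'notified'; c-commands the pronoun but lies outside its binding domain — allowed.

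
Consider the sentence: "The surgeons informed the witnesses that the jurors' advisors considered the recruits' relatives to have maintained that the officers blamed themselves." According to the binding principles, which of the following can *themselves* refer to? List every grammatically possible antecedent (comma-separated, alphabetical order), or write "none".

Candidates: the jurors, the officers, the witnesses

the officers

*themselves* is a reflexive; Principle A requires it to be bound within its binding domain — the clause headed by 'blamed'.
— the jurors: possessor inside the subject DP of the clause headed by 'considered'; does not c-command the reflexive — cannot bind it (Principle A).
— the officers: subject of the clause headed by 'blamed'; c-commands the reflexive within its binding domain — allowed (Principle A).
— the witnesses: object of the matrix clause; c-commands the reflexive but lies outside its binding domain — cannot bind it (Principle A).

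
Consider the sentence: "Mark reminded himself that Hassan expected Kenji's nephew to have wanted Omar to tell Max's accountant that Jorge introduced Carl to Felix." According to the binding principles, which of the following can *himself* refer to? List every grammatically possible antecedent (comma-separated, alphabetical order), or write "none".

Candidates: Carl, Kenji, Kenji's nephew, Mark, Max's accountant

*himself* is a reflexive; Principle A requires it to be bound within its binding domain — the matrix clause.
— Carl: object of the clause headed by 'introduced'; does not c-command the reflexive — cannot bind it (Principle A).
— Kenji: possessor inside the subject DP of the clause headed by 'wanted'; does not c-command the reflexive — cannot bind it (Principle A).
— Kenji's nephew: subject of the clause headed by 'wanted'; does not c-command the reflexive — cannot bind it (Principle A).
— Mark: subject of the matrix clause; c-commands the reflexive within its binding domain — allowed (Principle A).
— Max's accountant: object of the clause headed by 'tell'; does not c-command the reflexive — cannot bind it (Principle A).

Mark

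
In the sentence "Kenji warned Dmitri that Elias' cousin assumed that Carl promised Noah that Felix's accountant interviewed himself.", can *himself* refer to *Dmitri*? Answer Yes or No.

*himself* is a reflexive; Principle A requires it to be bound within its binding domain — the clause headed by 'interviewed'.
— Dmitri: object of the matrix clause; c-commands the reflexive but lies outside its binding domain — cannot bind it (Principle A).

No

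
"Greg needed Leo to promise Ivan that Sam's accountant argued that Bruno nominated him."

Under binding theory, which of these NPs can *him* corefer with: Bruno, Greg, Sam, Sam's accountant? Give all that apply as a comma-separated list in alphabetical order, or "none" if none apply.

Greg, Sam, Sam's accountant

*him* is a pronoun; Principle B requires it to be free in its binding domain — the clause headed by 'nominated'.
— Bruno: subject of the clause headed by 'nominated'; c-commands the pronoun within its binding domain — blocked (Principle B).
— Greg: subject of the matrix clause; c-commands the pronoun but lies outside its binding domain — allowed.
— Sam: possessor inside the subject DP of the clause headed by 'argued'; does not c-command the pronoun — Principle B does not apply; allowed.
— Sam's accountant: subject of the clause headed by 'argued'; c-commands the pronoun but lies outside its binding domain — allowed.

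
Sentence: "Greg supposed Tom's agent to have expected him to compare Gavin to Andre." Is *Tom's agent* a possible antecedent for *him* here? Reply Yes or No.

No

*him* is a pronoun; Principle B requires it to be free in its binding domain — the clause headed by 'expected'.
— Tom's agent: subject of the clause headed by 'expected'; c-commands the pronoun within its binding domain — blocked (Principle B).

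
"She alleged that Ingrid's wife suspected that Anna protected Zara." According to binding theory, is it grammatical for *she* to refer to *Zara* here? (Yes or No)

*Zara* is an R-expression; Principle C requires it to be free (not bound by any c-commanding expression).
— she: subject of the matrix clause; the pronoun c-commands the R-expression — coreference blocked (Principle C).

No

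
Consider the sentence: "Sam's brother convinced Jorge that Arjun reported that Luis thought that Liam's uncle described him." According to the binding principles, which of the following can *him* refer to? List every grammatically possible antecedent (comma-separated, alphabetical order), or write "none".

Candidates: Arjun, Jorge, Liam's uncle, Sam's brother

Arjun, Jorge, Sam's brother

*him* is a pronoun; Principle B requires it to be free in its binding domain — the clause headed by 'described'.
— Arjun: subject of the clause headed by 'reported'; c-commands the pronoun but lies outside its binding domain — allowed.
— Jorge: object of the matrix clause; c-commands the pronoun but lies outside its binding domain — allowed.
— Liam's uncle: subject of the clause headed by 'described'; c-commands the pronoun within its binding domain — blocked (Principle B).
— Sam's brother: subject of the matrix clause; c-commands the pronoun but lies outside its binding domain — allowed.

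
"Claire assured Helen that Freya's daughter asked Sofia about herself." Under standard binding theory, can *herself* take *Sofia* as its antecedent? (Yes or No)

Yes

*herself* is a reflexive; Principle A requires it to be bound within its binding domain — the clause headed by 'asked'.
— Sofia: object of the clause headed by 'asked'; c-commands the reflexive within its binding domain — allowed (Principle A).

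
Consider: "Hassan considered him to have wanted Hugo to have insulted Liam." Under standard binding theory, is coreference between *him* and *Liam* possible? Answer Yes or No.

*Liam* is an R-expression; Principle C requires it to be free (not bound by any c-commanding expression).
— him: subject of the clause headed by 'wanted'; the pronoun c-commands the R-expression — coreference blocked (Principle C).

No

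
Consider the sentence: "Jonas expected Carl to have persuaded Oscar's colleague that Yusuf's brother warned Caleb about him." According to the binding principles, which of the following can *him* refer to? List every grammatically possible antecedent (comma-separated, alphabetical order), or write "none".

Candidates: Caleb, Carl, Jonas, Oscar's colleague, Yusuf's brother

Carl, Jonas, Oscar's colleague

*him* is a pronoun; Principle B requires it to be free in its binding domain — the clause headed by 'warned'.
— Caleb: object of the clause headed by 'warned'; c-commands the pronoun within its binding domain — blocked (Principle B).
— Carl: subject of the clause headed by 'persuaded'; c-commands the pronoun but lies outside its binding domain — allowed.
— Jonas: subject of the matrix clause; c-commands the pronoun but lies outside its binding domain — allowed.
— Oscar's colleague: object of the clause headed by 'persuaded'; c-commands the pronoun but lies outside its binding domain — allowed.
— Yusuf's brother: subject of the clause headed by 'warned'; c-commands the pronoun within its binding domain — blocked (Principle B).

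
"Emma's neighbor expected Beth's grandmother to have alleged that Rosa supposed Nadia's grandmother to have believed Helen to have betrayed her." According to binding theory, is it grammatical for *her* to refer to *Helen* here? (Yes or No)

No

*Helen* is an R-expression; Principle C requires it to be free (not bound by any c-commanding expression).
— her: object of the clause headed by 'betrayed'; the R-expression locally c-commands the pronoun — coreference blocked (Principle B on the pronoun).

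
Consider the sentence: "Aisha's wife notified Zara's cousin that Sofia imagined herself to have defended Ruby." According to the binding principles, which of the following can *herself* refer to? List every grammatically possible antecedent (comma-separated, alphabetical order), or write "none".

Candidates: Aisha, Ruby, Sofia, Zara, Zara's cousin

*herself* is a reflexive; Principle A requires it to be bound within its binding domain — the clause headed by 'imagined'.
— Aisha: possessor inside the subject DP of the matrix clause; does not c-command the reflexive — cannot bind it (Principle A).
— Ruby: object of the clause headed by 'defended'; does not c-command the reflexive — cannot bind it (Principle A).
— Sofia: subject of the clause headed by 'imagined'; c-commands the reflexive within its binding domain — allowed (Principle A).
— Zara: possessor inside the object DP of the matrix clause; does not c-command the reflexive — cannot bind it (Principle A).
— Zara's cousin: object of the matrix clause; c-commands the reflexive but lies outside its binding domain — cannot bind it (Principle A).

Sofia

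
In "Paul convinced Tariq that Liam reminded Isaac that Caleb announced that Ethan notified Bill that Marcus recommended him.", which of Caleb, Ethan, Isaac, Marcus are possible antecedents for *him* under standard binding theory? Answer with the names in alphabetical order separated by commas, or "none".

Caleb, Ethan, Isaac

*him* is a pronoun; Principle B requires it to be free in its binding domain — the clause headed by 'recommended'.
— Caleb: subject of the clause headed by 'announced'; c-commands the pronoun but lies outside its binding domain — allowed.
— Ethan: subject of the clause headed by 'notified'; c-commands the pronoun but lies outside its binding domain — allowed.
— Isaac: object of the clause headed by 'reminded'; c-commands the pronoun but lies outside its binding domain — allowed.
— Marcus: subject of the clause headed by 'recommended'; c-commands the pronoun within its binding domain — blocked (Principle B).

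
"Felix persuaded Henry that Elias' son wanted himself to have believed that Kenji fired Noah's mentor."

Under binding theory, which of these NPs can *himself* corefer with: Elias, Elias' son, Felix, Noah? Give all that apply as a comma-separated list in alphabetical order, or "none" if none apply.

*himself* is a reflexive; Principle A requires it to be bound within its binding domain — the clause headed by 'wanted'.
— Elias: possessor inside the subject DP of the clause headed by 'wanted'; does not c-command the reflexive — cannot bind it (Principle A).
— Elias' son: subject of the clause headed by 'wanted'; c-commands the reflexive within its binding domain — allowed (Principle A).
— Felix: subject of the matrix clause; c-commands the reflexive but lies outside its binding domain — cannot bind it (Principle A).
— Noah: possessor inside the object DP of the clause headed by 'fired'; does not c-command the reflexive — cannot bind it (Principle A).

Elias' son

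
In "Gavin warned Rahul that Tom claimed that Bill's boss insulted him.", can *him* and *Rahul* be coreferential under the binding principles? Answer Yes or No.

Yes

*Rahul* is an R-expression; Principle C requires it to be free (not bound by any c-commanding expression).
— him: object of the clause headed by 'insulted'; the pronoun does not c-command the R-expression — coreference allowed.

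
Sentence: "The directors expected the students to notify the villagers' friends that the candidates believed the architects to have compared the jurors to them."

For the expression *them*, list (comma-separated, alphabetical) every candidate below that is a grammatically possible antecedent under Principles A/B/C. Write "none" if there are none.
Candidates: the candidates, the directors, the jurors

the candidates, the directors

*them* is a pronoun; Principle B requires it to be free in its binding domain — the clause headed by 'compared'.
— the candidates: subject of the clause headed by 'believed'; c-commands the pronoun but lies outside its binding domain — allowed.
— the directors: subject of the matrix clause; c-commands the pronoun but lies outside its binding domain — allowed.
— the jurors: object of the clause headed by 'compared'; c-commands the pronoun within its binding domain — blocked (Principle B).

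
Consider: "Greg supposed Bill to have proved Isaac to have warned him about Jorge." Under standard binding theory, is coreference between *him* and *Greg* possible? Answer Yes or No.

*Greg* is an R-expression; Principle C requires it to be free (not bound by any c-commanding expression).
— him: object of the clause headed by 'warned'; the pronoun does not c-command the R-expression — coreference allowed.

Yes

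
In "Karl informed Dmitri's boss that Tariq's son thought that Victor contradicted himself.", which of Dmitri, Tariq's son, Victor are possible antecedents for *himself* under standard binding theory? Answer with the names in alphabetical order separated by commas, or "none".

*himself* is a reflexive; Principle A requires it to be bound within its binding domain — the clause headed by 'contradicted'.
— Dmitri: possessor inside the object DP of the matrix clause; does not c-command the reflexive — cannot bind it (Principle A).
— Tariq's son: subject of the clause headed by 'thought'; c-commands the reflexive but lies outside its binding domain — cannot bind it (Principle A).
— Victor: subject of the clause headed by 'contradicted'; c-commands the reflexive within its binding domain — allowed (Principle A).

Victor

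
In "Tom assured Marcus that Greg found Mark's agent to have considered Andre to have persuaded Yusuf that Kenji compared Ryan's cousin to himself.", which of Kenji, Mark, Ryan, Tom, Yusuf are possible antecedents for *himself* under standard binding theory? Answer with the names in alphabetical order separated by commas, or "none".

Kenji

*himself* is a reflexive; Principle A requires it to be bound within its binding domain — the clause headed by 'compared'.
— Kenji: subject of the clause headed by 'compared'; c-commands the reflexive within its binding domain — allowed (Principle A).
— Mark: possessor inside the subject DP of the clause headed by 'considered'; does not c-command the reflexive — cannot bind it (Principle A).
— Ryan: possessor inside the object DP of the clause headed by 'compared'; does not c-command the reflexive — cannot bind it (Principle A).
— Tom: subject of the matrix clause; c-commands the reflexive but lies outside its binding domain — cannot bind it (Principle A).
— Yusuf: object of the clause headed by 'persuaded'; c-commands the reflexive but lies outside its binding domain — cannot bind it (Principle A).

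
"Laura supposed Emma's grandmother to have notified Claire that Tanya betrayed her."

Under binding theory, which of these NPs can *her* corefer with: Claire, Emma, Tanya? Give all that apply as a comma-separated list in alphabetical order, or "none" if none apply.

*her* is a pronoun; Principle B requires it to be free in its binding domain — the clause headed by 'betrayed'.
— Claire: object of the clause headed by 'notified'; c-commands the pronoun but lies outside its binding domain — allowed.
— Emma: possessor inside the subject DP of the clause headed by 'notified'; does not c-command the pronoun — Principle B does not apply; allowed.
— Tanya: subject of the clause headed by 'betrayed'; c-commands the pronoun within its binding domain — blocked (Principle B).

Claire, Emma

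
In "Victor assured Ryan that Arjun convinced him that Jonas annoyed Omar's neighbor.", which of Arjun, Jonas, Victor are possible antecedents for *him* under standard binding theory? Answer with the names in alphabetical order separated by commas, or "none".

Victor

*him* is a pronoun; Principle B requires it to be free in its binding domain — the clause headed by 'convinced'.
— Arjun: subject of the clause headed by 'convinced'; c-commands the pronoun within its binding domain — blocked (Principle B).
— Jonas: subject of the clause headed by 'annoyed'; is c-commanded by the pronoun; coreference would bind this R-expression — blocked (Principle C).
— Victor: subject of the matrix clause; c-commands the pronoun but lies outside its binding domain — allowed.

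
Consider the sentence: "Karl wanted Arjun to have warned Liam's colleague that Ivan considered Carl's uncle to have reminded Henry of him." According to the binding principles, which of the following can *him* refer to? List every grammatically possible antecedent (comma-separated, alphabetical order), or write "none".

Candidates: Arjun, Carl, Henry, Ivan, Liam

*him* is a pronoun; Principle B requires it to be free in its binding domain — the clause headed by 'reminded'.
— Arjun: subject of the clause headed by 'warned'; c-commands the pronoun but lies outside its binding domain — allowed.
— Carl: possessor inside the subject DP of the clause headed by 'reminded'; does not c-command the pronoun — Principle B does not apply; allowed.
— Henry: object of the clause headed by 'reminded'; c-commands the pronoun within its binding domain — blocked (Principle B).
— Ivan: subject of the clause headed by 'considered'; c-commands the pronoun but lies outside its binding domain — allowed.
— Liam: possessor inside the object DP of the clause headed by 'warned'; does not c-command the pronoun — Principle B does not apply; allowed.

Arjun, Carl, Ivan, Liam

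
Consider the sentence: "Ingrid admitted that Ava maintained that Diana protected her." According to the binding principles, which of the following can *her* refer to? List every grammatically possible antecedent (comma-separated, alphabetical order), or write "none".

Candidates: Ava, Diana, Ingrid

Ava, Ingrid

*her* is a pronoun; Principle B requires it to be free in its binding domain — the clause headed by 'protected'.
— Ava: subject of the clause headed by 'maintained'; c-commands the pronoun but lies outside its binding domain — allowed.
— Diana: subject of the clause headed by 'protected'; c-commands the pronoun within its binding domain — blocked (Principle B).
— Ingrid: subject of the matrix clause; c-commands the pronoun but lies outside its binding domain — allowed.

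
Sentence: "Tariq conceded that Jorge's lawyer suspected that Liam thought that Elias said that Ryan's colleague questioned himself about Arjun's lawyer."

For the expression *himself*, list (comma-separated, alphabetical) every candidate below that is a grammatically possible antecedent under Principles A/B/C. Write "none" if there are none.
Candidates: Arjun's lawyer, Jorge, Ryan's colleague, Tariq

*himself* is a reflexive; Principle A requires it to be bound within its binding domain — the clause headed by 'questioned'.
— Arjun's lawyer: second object of the clause headed by 'questioned'; does not c-command the reflexive — cannot bind it (Principle A).
— Jorge: possessor inside the subject DP of the clause headed by 'suspected'; does not c-command the reflexive — cannot bind it (Principle A).
— Ryan's colleague: subject of the clause headed by 'questioned'; c-commands the reflexive within its binding domain — allowed (Principle A).
— Tariq: subject of the matrix clause; c-commands the reflexive but lies outside its binding domain — cannot bind it (Principle A).

Ryan's colleague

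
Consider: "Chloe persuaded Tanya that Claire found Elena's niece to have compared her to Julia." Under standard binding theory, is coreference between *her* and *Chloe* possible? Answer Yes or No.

*Chloe* is an R-expression; Principle C requires it to be free (not bound by any c-commanding expression).
— her: object of the clause headed by 'compared'; the pronoun does not c-command the R-expression — coreference allowed.

Yes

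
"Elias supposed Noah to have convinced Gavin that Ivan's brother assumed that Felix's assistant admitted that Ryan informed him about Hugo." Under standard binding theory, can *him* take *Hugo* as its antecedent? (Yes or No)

No

*him* is a pronoun; Principle B requires it to be free in its binding domain — the clause headed by 'informed'.
— Hugo: second object of the clause headed by 'informed'; is c-commanded by the pronoun; coreference would bind this R-expression — blocked (Principle C).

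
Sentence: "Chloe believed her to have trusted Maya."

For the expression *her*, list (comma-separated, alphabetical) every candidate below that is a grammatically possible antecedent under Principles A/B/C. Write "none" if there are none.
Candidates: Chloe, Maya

*her* is a pronoun; Principle B requires it to be free in its binding domain — the matrix clause.
— Chloe: subject of the matrix clause; c-commands the pronoun within its binding domain — blocked (Principle B).
— Maya: object of the clause headed by 'trusted'; is c-commanded by the pronoun; coreference would bind this R-expression — blocked (Principle C).

none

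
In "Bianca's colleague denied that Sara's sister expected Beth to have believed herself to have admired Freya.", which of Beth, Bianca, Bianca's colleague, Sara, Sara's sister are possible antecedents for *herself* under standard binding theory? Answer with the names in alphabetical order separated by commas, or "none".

*herself* is a reflexive; Principle A requires it to be bound within its binding domain — the clause headed by 'believed'.
— Beth: subject of the clause headed by 'believed'; c-commands the reflexive within its binding domain — allowed (Principle A).
— Bianca: possessor inside the subject DP of the matrix clause; does not c-command the reflexive — cannot bind it (Principle A).
— Bianca's colleague: subject of the matrix clause; c-commands the reflexive but lies outside its binding domain — cannot bind it (Principle A).
— Sara: possessor inside the subject DP of the clause headed by 'expected'; does not c-command the reflexive — cannot bind it (Principle A).
— Sara's sister: subject of the clause headed by 'expected'; c-commands the reflexive but lies outside its binding domain — cannot bind it (Principle A).

Beth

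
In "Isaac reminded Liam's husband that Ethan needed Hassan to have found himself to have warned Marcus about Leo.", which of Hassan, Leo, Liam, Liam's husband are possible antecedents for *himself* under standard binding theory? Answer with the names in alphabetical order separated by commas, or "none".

Hassan

*himself* is a reflexive; Principle A requires it to be bound within its binding domain — the clause headed by 'found'.
— Hassan: subject of the clause headed by 'found'; c-commands the reflexive within its binding domain — allowed (Principle A).
— Leo: second object of the clause headed by 'warned'; does not c-command the reflexive — cannot bind it (Principle A).
— Liam: possessor inside the object DP of the matrix clause; does not c-command the reflexive — cannot bind it (Principle A).
— Liam's husband: object of the matrix clause; c-commands the reflexive but lies outside its binding domain — cannot bind it (Principle A).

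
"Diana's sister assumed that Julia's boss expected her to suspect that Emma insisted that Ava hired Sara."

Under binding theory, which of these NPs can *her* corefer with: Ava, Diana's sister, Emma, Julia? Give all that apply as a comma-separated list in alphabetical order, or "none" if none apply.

Diana's sister, Julia

*her* is a pronoun; Principle B requires it to be free in its binding domain — the clause headed by 'expected'.
— Ava: subject of the clause headed by 'hired'; is c-commanded by the pronoun; coreference would bind this R-expression — blocked (Principle C).
— Diana's sister: subject of the matrix clause; c-commands the pronoun but lies outside its binding domain — allowed.
— Emma: subject of the clause headed by 'insisted'; is c-commanded by the pronoun; coreference would bind this R-expression — blocked (Principle C).
— Julia: possessor inside the subject DP of the clause headed by 'expected'; does not c-command the pronoun — Principle B does not apply; allowed.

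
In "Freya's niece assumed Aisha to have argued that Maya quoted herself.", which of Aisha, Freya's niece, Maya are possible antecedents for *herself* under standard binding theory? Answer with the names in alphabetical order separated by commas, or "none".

Maya

*herself* is a reflexive; Principle A requires it to be bound within its binding domain — the clause headed by 'quoted'.
— Aisha: subject of the clause headed by 'argued'; c-commands the reflexive but lies outside its binding domain — cannot bind it (Principle A).
— Freya's niece: subject of the matrix clause; c-commands the reflexive but lies outside its binding domain — cannot bind it (Principle A).
— Maya: subject of the clause headed by 'quoted'; c-commands the reflexive within its binding domain — allowed (Principle A).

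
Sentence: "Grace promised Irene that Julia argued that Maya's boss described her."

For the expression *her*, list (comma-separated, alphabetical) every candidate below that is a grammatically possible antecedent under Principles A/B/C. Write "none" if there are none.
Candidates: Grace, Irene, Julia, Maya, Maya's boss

*her* is a pronoun; Principle B requires it to be free in its binding domain — the clause headed by 'described'.
— Grace: subject of the matrix clause; c-commands the pronoun but lies outside its binding domain — allowed.
— Irene: object of the matrix clause; c-commands the pronoun but lies outside its binding domain — allowed.
— Julia: subject of the clause headed by 'argued'; c-commands the pronoun but lies outside its binding domain — allowed.
— Maya: possessor inside the subject DP of the clause headed by 'described'; does not c-command the pronoun — Principle B does not apply; allowed.
— Maya's boss: subject of the clause headed by 'described'; c-commands the pronoun within its binding domain — blocked (Principle B).

Grace, Irene, Julia, Maya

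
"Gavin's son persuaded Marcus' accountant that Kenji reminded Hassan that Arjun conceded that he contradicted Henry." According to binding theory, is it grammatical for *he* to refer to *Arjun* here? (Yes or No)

Yes

*Arjun* is an R-expression; Principle C requires it to be free (not bound by any c-commanding expression).
— he: subject of the clause headed by 'contradicted'; the pronoun does not c-command the R-expression — coreference allowed.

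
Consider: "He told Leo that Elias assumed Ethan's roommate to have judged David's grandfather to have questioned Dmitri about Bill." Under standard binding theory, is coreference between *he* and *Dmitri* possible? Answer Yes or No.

*Dmitri* is an R-expression; Principle C requires it to be free (not bound by any c-commanding expression).
— he: subject of the matrix clause; the pronoun c-commands the R-expression — coreference blocked (Principle C).

No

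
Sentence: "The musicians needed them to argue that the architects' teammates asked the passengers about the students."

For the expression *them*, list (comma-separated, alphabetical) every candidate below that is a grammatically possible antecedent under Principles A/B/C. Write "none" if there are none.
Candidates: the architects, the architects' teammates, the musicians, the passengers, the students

*them* is a pronoun; Principle B requires it to be free in its binding domain — the matrix clause.
— the architects: possessor inside the subject DP of the clause headed by 'asked'; is c-commanded by the pronoun; coreference would bind this R-expression — blocked (Principle C).
— the architects' teammates: subject of the clause headed by 'asked'; is c-commanded by the pronoun; coreference would bind this R-expression — blocked (Principle C).
— the musicians: subject of the matrix clause; c-commands the pronoun within its binding domain — blocked (Principle B).
— the passengers: object of the clause headed by 'asked'; is c-commanded by the pronoun; coreference would bind this R-expression — blocked (Principle C).
— the students: second object of the clause headed by 'asked'; is c-commanded by the pronoun; coreference would bind this R-expression — blocked (Principle C).

none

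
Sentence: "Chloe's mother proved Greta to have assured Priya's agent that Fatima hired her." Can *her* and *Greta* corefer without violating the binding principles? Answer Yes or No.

*Greta* is an R-expression; Principle C requires it to be free (not bound by any c-commanding expression).
— her: object of the clause headed by 'hired'; the pronoun does not c-command the R-expression — coreference allowed.

Yes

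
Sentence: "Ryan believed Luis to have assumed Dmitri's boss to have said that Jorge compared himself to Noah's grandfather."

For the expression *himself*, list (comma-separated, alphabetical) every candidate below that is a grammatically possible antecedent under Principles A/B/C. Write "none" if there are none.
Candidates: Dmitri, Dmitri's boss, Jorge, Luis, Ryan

*himself* is a reflexive; Principle A requires it to be bound within its binding domain — the clause headed by 'compared'.
— Dmitri: possessor inside the subject DP of the clause headed by 'said'; does not c-command the reflexive — cannot bind it (Principle A).
— Dmitri's boss: subject of the clause headed by 'said'; c-commands the reflexive but lies outside its binding domain — cannot bind it (Principle A).
— Jorge: subject of the clause headed by 'compared'; c-commands the reflexive within its binding domain — allowed (Principle A).
— Luis: subject of the clause headed by 'assumed'; c-commands the reflexive but lies outside its binding domain — cannot bind it (Principle A).
— Ryan: subject of the matrix clause; c-commands the reflexive but lies outside its binding domain — cannot bind it (Principle A).

Jorge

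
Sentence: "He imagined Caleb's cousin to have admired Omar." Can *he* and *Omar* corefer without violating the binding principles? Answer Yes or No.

No

*Omar* is an R-expression; Principle C requires it to be free (not bound by any c-commanding expression).
— he: subject of the matrix clause; the pronoun c-commands the R-expression — coreference blocked (Principle C).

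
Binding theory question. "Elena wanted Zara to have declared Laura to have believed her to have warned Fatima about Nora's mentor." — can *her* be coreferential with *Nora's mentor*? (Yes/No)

*her* is a pronoun; Principle B requires it to be free in its binding domain — the clause headed by 'believed'.
— Nora's mentor: second object of the clause headed by 'warned'; is c-commanded by the pronoun; coreference would bind this R-expression — blocked (Principle C).

No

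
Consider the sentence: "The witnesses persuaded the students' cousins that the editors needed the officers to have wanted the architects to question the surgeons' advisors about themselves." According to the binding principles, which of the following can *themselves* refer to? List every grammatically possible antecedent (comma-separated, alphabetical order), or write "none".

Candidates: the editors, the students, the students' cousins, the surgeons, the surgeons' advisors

the surgeons' advisors

*themselves* is a reflexive; Principle A requires it to be bound within its binding domain — the clause headed by 'question'.
— the editors: subject of the clause headed by 'needed'; c-commands the reflexive but lies outside its binding domain — cannot bind it (Principle A).
— the students: possessor inside the object DP of the matrix clause; does not c-command the reflexive — cannot bind it (Principle A).
— the students' cousins: object of the matrix clause; c-commands the reflexive but lies outside its binding domain — cannot bind it (Principle A).
— the surgeons: possessor inside the object DP of the clause headed by 'question'; does not c-command the reflexive — cannot bind it (Principle A).
— the surgeons' advisors: object of the clause headed by 'question'; c-commands the reflexive within its binding domain — allowed (Principle A).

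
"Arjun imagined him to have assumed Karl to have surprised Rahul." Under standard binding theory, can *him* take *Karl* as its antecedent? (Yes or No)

No

*him* is a pronoun; Principle B requires it to be free in its binding domain — the matrix clause.
— Karl: subject of the clause headed by 'surprised'; is c-commanded by the pronoun; coreference would bind this R-expression — blocked (Principle C).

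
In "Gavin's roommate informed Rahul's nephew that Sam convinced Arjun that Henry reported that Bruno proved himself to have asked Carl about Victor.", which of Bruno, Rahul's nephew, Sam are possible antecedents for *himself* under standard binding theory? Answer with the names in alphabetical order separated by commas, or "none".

*himself* is a reflexive; Principle A requires it to be bound within its binding domain — the clause headed by 'proved'.
— Bruno: subject of the clause headed by 'proved'; c-commands the reflexive within its binding domain — allowed (Principle A).
— Rahul's nephew: object of the matrix clause; c-commands the reflexive but lies outside its binding domain — cannot bind it (Principle A).
— Sam: subject of the clause headed by 'convinced'; c-commands the reflexive but lies outside its binding domain — cannot bind it (Principle A).

Bruno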